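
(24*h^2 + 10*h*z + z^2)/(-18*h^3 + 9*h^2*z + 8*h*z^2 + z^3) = (4*h + z)/(-3*h^2 + 2*h*z + z^2)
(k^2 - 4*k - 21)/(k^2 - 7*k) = (k + 3)/k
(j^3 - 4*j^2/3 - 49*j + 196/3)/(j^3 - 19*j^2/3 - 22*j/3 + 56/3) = (j + 7)/(j + 2)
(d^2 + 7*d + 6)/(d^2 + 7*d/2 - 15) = 2*(d + 1)/(2*d - 5)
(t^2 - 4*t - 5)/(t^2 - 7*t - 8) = (t - 5)/(t - 8)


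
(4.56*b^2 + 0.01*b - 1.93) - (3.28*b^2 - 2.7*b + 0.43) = 1.28*b^2 + 2.71*b - 2.36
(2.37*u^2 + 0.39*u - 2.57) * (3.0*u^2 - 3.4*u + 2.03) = 7.11*u^4 - 6.888*u^3 - 4.2249*u^2 + 9.5297*u - 5.2171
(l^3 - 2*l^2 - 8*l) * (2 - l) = -l^4 + 4*l^3 + 4*l^2 - 16*l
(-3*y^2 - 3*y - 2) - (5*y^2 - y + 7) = -8*y^2 - 2*y - 9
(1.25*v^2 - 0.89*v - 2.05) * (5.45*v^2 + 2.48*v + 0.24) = 6.8125*v^4 - 1.7505*v^3 - 13.0797*v^2 - 5.2976*v - 0.492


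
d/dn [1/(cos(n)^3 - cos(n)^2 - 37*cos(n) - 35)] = (3*cos(n)^2 - 2*cos(n) - 37)*sin(n)/(-cos(n)^3 + cos(n)^2 + 37*cos(n) + 35)^2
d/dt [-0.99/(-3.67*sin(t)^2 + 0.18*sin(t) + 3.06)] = (0.1782 - 7.2666*sin(t))*cos(t)/(-3.67*sin(t)^2 + 0.18*sin(t) + 3.06)^2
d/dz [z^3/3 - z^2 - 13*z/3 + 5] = z^2 - 2*z - 13/3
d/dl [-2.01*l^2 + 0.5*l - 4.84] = 0.5 - 4.02*l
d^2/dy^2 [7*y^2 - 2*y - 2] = 14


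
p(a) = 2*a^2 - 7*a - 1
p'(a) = 4*a - 7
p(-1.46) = 13.48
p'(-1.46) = -12.84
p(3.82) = 1.44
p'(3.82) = 8.28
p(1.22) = -6.56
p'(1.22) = -2.12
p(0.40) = -3.48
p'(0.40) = -5.40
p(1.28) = -6.68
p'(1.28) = -1.88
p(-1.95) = 20.26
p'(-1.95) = -14.80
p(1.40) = -6.88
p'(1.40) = -1.40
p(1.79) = -7.12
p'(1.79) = 0.16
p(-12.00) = 371.00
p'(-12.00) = -55.00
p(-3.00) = 38.00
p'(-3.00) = -19.00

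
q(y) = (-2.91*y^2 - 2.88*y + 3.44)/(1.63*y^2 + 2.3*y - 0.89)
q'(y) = (-5.82*y - 2.88)/(1.63*y^2 + 2.3*y - 0.89) + (-3.26*y - 2.3)*(-2.91*y^2 - 2.88*y + 3.44)/(1.63*y^2 + 2.3*y - 0.89)^2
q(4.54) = -1.61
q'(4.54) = -0.04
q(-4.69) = -1.95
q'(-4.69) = -0.04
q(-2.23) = -2.21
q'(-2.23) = -0.42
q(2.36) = -1.44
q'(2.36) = -0.17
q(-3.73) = -1.99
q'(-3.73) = -0.06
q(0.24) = -10.57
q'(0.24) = -116.00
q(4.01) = -1.59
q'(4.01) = -0.05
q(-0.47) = -2.58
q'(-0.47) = -1.14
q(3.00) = -1.52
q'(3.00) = -0.10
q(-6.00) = -1.91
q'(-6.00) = -0.02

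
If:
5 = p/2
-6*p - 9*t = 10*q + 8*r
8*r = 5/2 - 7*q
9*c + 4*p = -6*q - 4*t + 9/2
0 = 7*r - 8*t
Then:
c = -42649/4482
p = 10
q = 8315/498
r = -3560/249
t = -3115/249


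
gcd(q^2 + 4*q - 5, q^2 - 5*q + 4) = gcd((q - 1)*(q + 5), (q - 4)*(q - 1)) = q - 1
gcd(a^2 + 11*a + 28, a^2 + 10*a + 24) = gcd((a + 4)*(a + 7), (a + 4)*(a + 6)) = a + 4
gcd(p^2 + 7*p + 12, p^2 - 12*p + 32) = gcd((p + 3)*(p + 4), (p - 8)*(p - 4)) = 1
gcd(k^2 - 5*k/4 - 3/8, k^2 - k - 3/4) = k - 3/2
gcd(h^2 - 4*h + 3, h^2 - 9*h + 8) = h - 1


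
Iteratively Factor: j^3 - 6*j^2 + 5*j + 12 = (j - 4)*(j^2 - 2*j - 3) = (j - 4)*(j + 1)*(j - 3)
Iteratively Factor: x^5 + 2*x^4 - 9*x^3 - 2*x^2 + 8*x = (x - 1)*(x^4 + 3*x^3 - 6*x^2 - 8*x) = (x - 1)*(x + 4)*(x^3 - x^2 - 2*x) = (x - 2)*(x - 1)*(x + 4)*(x^2 + x) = (x - 2)*(x - 1)*(x + 1)*(x + 4)*(x)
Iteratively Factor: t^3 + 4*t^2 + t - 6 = (t - 1)*(t^2 + 5*t + 6) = (t - 1)*(t + 2)*(t + 3)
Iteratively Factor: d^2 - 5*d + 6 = (d - 2)*(d - 3)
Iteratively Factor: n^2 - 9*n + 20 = (n - 5)*(n - 4)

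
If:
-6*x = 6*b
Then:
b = -x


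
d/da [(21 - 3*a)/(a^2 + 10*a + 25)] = 3*(a - 19)/(a^3 + 15*a^2 + 75*a + 125)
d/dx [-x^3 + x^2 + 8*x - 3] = -3*x^2 + 2*x + 8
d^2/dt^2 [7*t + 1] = 0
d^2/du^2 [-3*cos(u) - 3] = 3*cos(u)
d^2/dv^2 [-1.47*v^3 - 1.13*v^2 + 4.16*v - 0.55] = -8.82*v - 2.26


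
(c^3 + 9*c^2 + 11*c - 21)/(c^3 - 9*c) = (c^2 + 6*c - 7)/(c*(c - 3))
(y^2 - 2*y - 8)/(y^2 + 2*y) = (y - 4)/y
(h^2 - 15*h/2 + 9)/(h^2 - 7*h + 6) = (h - 3/2)/(h - 1)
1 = 1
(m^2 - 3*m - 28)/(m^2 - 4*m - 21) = (m + 4)/(m + 3)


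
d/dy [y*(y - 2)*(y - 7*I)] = 3*y^2 + y*(-4 - 14*I) + 14*I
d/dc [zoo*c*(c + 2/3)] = zoo*(c + 1)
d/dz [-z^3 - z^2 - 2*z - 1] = -3*z^2 - 2*z - 2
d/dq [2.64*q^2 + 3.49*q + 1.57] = 5.28*q + 3.49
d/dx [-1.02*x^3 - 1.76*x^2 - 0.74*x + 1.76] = -3.06*x^2 - 3.52*x - 0.74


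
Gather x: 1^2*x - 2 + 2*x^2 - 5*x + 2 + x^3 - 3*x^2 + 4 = x^3 - x^2 - 4*x + 4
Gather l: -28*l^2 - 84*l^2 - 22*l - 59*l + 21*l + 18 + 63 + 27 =-112*l^2 - 60*l + 108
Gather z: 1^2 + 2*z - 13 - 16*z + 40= 28 - 14*z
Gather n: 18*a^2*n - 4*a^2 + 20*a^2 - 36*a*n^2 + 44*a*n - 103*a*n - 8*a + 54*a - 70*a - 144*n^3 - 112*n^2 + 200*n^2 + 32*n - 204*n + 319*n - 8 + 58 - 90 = 16*a^2 - 24*a - 144*n^3 + n^2*(88 - 36*a) + n*(18*a^2 - 59*a + 147) - 40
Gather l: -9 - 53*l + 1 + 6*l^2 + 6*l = 6*l^2 - 47*l - 8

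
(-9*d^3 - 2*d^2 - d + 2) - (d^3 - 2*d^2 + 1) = -10*d^3 - d + 1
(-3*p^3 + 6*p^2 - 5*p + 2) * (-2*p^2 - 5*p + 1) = 6*p^5 + 3*p^4 - 23*p^3 + 27*p^2 - 15*p + 2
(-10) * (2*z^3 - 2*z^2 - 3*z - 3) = -20*z^3 + 20*z^2 + 30*z + 30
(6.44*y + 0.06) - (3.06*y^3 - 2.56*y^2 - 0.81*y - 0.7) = -3.06*y^3 + 2.56*y^2 + 7.25*y + 0.76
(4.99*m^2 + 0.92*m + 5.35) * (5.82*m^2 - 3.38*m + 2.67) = 29.0418*m^4 - 11.5118*m^3 + 41.3507*m^2 - 15.6266*m + 14.2845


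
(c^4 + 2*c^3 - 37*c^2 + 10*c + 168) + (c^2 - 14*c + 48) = c^4 + 2*c^3 - 36*c^2 - 4*c + 216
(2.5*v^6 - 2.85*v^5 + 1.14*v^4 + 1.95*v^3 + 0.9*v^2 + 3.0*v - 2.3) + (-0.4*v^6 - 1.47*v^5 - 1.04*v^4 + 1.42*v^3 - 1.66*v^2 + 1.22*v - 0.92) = 2.1*v^6 - 4.32*v^5 + 0.0999999999999999*v^4 + 3.37*v^3 - 0.76*v^2 + 4.22*v - 3.22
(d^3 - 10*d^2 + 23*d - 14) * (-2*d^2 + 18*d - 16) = -2*d^5 + 38*d^4 - 242*d^3 + 602*d^2 - 620*d + 224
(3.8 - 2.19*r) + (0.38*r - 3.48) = 0.32 - 1.81*r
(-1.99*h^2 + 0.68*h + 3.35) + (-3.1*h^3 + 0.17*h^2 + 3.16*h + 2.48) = -3.1*h^3 - 1.82*h^2 + 3.84*h + 5.83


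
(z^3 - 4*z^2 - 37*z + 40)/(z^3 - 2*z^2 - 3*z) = (-z^3 + 4*z^2 + 37*z - 40)/(z*(-z^2 + 2*z + 3))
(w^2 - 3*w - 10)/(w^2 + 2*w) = (w - 5)/w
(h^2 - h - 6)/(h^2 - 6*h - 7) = (-h^2 + h + 6)/(-h^2 + 6*h + 7)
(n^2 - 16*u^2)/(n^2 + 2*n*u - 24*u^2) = (n + 4*u)/(n + 6*u)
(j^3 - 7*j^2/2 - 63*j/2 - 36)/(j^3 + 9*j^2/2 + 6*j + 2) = (2*j^3 - 7*j^2 - 63*j - 72)/(2*j^3 + 9*j^2 + 12*j + 4)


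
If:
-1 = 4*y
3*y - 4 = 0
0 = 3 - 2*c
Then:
No Solution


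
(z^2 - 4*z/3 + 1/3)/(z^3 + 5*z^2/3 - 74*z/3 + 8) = (z - 1)/(z^2 + 2*z - 24)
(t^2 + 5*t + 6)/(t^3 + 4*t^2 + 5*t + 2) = (t + 3)/(t^2 + 2*t + 1)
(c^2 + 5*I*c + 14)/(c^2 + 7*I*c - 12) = (c^2 + 5*I*c + 14)/(c^2 + 7*I*c - 12)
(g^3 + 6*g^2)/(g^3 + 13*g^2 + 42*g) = g/(g + 7)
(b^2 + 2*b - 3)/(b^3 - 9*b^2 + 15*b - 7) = (b + 3)/(b^2 - 8*b + 7)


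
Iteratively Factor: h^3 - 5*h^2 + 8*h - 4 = (h - 2)*(h^2 - 3*h + 2) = (h - 2)^2*(h - 1)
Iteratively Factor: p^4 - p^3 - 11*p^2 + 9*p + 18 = (p - 3)*(p^3 + 2*p^2 - 5*p - 6) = (p - 3)*(p + 3)*(p^2 - p - 2) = (p - 3)*(p + 1)*(p + 3)*(p - 2)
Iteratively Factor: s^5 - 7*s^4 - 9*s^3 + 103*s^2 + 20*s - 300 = (s + 3)*(s^4 - 10*s^3 + 21*s^2 + 40*s - 100) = (s - 5)*(s + 3)*(s^3 - 5*s^2 - 4*s + 20) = (s - 5)^2*(s + 3)*(s^2 - 4) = (s - 5)^2*(s - 2)*(s + 3)*(s + 2)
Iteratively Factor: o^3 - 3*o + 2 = (o - 1)*(o^2 + o - 2) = (o - 1)*(o + 2)*(o - 1)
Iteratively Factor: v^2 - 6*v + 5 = (v - 5)*(v - 1)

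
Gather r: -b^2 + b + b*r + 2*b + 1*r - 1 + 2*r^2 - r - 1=-b^2 + b*r + 3*b + 2*r^2 - 2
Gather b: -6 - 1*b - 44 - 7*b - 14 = -8*b - 64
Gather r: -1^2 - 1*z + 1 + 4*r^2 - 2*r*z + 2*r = 4*r^2 + r*(2 - 2*z) - z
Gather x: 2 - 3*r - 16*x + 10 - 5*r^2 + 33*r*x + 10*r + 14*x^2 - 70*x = -5*r^2 + 7*r + 14*x^2 + x*(33*r - 86) + 12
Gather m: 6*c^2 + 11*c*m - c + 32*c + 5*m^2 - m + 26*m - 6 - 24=6*c^2 + 31*c + 5*m^2 + m*(11*c + 25) - 30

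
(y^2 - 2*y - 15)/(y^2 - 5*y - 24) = (y - 5)/(y - 8)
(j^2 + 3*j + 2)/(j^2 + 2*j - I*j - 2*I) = (j + 1)/(j - I)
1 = 1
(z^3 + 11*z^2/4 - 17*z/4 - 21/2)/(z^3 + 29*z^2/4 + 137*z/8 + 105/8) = 2*(z - 2)/(2*z + 5)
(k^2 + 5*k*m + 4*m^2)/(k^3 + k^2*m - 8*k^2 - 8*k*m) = (k + 4*m)/(k*(k - 8))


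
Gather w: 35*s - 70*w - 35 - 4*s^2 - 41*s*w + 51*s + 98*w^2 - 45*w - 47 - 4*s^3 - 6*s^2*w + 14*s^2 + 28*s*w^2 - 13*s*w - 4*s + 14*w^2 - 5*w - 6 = -4*s^3 + 10*s^2 + 82*s + w^2*(28*s + 112) + w*(-6*s^2 - 54*s - 120) - 88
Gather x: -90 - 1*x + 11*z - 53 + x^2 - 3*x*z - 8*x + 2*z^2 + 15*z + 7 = x^2 + x*(-3*z - 9) + 2*z^2 + 26*z - 136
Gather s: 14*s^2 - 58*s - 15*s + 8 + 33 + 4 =14*s^2 - 73*s + 45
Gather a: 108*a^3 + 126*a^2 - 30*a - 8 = 108*a^3 + 126*a^2 - 30*a - 8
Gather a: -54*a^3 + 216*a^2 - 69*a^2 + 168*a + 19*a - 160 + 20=-54*a^3 + 147*a^2 + 187*a - 140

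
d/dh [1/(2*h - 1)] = -2/(2*h - 1)^2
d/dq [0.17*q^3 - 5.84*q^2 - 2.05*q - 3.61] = 0.51*q^2 - 11.68*q - 2.05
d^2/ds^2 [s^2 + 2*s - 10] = 2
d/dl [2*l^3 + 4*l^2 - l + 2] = 6*l^2 + 8*l - 1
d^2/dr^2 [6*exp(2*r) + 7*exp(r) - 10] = (24*exp(r) + 7)*exp(r)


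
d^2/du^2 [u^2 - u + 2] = 2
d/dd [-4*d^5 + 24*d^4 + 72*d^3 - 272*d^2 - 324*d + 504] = -20*d^4 + 96*d^3 + 216*d^2 - 544*d - 324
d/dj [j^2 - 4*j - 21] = 2*j - 4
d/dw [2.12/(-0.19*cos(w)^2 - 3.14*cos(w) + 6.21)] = -(0.8056*cos(w) + 6.6568)*sin(w)/(0.19*cos(w)^2 + 3.14*cos(w) - 6.21)^2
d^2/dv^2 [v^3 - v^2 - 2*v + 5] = 6*v - 2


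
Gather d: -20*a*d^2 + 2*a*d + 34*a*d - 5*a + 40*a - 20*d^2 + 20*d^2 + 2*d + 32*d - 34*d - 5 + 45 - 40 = -20*a*d^2 + 36*a*d + 35*a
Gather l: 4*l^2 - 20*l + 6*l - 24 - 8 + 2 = 4*l^2 - 14*l - 30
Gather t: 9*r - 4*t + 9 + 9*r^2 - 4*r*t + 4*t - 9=9*r^2 - 4*r*t + 9*r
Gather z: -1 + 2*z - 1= 2*z - 2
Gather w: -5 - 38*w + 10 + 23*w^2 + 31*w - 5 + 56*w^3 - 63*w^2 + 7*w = 56*w^3 - 40*w^2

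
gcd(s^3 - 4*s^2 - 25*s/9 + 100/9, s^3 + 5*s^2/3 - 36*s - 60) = s + 5/3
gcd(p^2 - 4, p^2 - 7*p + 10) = p - 2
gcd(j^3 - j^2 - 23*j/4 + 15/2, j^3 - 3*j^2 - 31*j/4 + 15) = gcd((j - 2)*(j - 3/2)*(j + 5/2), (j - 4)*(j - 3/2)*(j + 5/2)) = j^2 + j - 15/4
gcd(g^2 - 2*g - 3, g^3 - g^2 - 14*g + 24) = g - 3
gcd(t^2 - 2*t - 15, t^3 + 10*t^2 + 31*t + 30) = t + 3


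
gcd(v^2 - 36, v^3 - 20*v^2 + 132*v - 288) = v - 6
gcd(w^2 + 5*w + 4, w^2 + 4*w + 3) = w + 1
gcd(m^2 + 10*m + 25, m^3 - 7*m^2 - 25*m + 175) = m + 5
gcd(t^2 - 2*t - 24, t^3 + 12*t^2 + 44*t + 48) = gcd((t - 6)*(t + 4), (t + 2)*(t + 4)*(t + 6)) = t + 4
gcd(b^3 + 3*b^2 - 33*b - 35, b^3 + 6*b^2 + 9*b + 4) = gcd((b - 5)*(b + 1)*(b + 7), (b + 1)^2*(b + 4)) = b + 1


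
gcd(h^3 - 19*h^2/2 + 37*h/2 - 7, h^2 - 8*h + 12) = h - 2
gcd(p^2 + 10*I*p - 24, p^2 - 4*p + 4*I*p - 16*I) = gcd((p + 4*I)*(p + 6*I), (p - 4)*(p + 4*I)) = p + 4*I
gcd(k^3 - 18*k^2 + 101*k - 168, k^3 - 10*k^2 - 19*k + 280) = k^2 - 15*k + 56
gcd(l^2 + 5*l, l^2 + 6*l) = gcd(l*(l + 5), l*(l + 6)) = l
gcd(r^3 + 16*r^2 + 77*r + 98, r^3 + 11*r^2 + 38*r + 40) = r + 2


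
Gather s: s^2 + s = s^2 + s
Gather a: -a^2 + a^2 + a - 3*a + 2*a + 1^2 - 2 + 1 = 0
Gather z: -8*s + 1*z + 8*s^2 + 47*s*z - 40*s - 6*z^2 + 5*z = 8*s^2 - 48*s - 6*z^2 + z*(47*s + 6)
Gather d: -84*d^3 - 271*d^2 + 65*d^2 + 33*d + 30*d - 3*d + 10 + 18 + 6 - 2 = -84*d^3 - 206*d^2 + 60*d + 32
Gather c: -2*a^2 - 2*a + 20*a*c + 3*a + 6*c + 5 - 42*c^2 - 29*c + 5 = -2*a^2 + a - 42*c^2 + c*(20*a - 23) + 10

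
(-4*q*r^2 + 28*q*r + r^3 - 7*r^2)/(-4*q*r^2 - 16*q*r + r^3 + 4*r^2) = (r - 7)/(r + 4)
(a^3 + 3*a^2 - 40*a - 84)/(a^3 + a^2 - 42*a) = (a + 2)/a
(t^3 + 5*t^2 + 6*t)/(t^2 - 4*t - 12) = t*(t + 3)/(t - 6)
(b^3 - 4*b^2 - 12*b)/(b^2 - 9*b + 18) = b*(b + 2)/(b - 3)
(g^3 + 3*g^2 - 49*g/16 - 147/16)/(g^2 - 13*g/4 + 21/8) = (4*g^2 + 19*g + 21)/(2*(2*g - 3))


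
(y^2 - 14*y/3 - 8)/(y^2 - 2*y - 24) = (y + 4/3)/(y + 4)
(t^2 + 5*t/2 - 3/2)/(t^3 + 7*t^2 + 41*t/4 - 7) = 2*(t + 3)/(2*t^2 + 15*t + 28)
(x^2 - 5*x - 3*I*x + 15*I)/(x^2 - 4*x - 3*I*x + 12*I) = (x - 5)/(x - 4)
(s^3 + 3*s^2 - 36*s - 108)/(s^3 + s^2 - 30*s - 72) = (s + 6)/(s + 4)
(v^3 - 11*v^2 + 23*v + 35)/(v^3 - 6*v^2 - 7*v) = (v - 5)/v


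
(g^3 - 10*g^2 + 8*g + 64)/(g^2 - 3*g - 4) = (g^2 - 6*g - 16)/(g + 1)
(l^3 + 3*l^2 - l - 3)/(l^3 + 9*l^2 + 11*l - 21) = (l + 1)/(l + 7)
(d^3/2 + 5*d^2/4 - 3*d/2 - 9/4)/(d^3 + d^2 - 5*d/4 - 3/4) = (2*d^3 + 5*d^2 - 6*d - 9)/(4*d^3 + 4*d^2 - 5*d - 3)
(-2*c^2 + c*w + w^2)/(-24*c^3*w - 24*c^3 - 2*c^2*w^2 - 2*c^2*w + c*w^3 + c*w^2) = (2*c^2 - c*w - w^2)/(c*(24*c^2*w + 24*c^2 + 2*c*w^2 + 2*c*w - w^3 - w^2))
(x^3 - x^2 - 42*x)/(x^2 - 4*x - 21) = x*(x + 6)/(x + 3)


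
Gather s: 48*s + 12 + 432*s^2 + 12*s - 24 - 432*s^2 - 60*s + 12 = 0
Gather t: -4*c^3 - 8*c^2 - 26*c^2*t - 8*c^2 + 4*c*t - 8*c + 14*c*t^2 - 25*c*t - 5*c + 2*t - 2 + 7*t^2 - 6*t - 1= -4*c^3 - 16*c^2 - 13*c + t^2*(14*c + 7) + t*(-26*c^2 - 21*c - 4) - 3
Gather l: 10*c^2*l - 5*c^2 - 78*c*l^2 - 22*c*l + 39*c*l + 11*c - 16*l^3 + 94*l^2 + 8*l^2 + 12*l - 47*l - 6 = -5*c^2 + 11*c - 16*l^3 + l^2*(102 - 78*c) + l*(10*c^2 + 17*c - 35) - 6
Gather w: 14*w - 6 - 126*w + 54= 48 - 112*w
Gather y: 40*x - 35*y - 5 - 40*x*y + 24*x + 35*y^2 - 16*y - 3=64*x + 35*y^2 + y*(-40*x - 51) - 8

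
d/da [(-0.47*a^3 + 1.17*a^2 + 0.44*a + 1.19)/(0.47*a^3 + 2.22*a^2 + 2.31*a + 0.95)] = (-1.5933*a^4 - 2.585*a^3 - 1.2915*a^2 - 3.0606*a - 2.3309)/(0.2209*a^6 + 2.0868*a^5 + 7.0998*a^4 + 11.1494*a^3 + 9.5541*a^2 + 4.389*a + 0.9025)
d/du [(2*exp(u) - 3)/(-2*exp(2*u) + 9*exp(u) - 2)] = (4*exp(2*u) - 12*exp(u) + 23)*exp(u)/(4*exp(4*u) - 36*exp(3*u) + 89*exp(2*u) - 36*exp(u) + 4)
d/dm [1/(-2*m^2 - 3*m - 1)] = (4*m + 3)/(2*m^2 + 3*m + 1)^2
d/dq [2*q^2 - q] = 4*q - 1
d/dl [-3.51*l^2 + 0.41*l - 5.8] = 0.41 - 7.02*l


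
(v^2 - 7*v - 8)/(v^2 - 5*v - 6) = (v - 8)/(v - 6)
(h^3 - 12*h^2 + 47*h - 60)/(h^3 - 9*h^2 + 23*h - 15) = (h - 4)/(h - 1)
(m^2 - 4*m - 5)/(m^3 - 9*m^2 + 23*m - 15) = (m + 1)/(m^2 - 4*m + 3)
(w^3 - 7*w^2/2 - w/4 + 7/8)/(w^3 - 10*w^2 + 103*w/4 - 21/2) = (w + 1/2)/(w - 6)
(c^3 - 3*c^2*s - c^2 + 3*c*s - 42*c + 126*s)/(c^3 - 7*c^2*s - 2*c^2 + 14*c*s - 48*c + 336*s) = (-c^2 + 3*c*s + 7*c - 21*s)/(-c^2 + 7*c*s + 8*c - 56*s)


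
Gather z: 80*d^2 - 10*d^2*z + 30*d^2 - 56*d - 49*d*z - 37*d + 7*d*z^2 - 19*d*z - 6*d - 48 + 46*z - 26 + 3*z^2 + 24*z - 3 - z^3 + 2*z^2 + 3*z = 110*d^2 - 99*d - z^3 + z^2*(7*d + 5) + z*(-10*d^2 - 68*d + 73) - 77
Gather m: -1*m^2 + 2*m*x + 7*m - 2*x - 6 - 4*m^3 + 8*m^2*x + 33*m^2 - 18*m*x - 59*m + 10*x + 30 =-4*m^3 + m^2*(8*x + 32) + m*(-16*x - 52) + 8*x + 24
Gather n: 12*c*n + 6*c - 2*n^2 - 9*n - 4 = 6*c - 2*n^2 + n*(12*c - 9) - 4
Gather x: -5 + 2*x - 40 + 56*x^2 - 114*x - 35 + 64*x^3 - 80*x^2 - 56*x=64*x^3 - 24*x^2 - 168*x - 80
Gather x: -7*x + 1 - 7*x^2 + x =-7*x^2 - 6*x + 1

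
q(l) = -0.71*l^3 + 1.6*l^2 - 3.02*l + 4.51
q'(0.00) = -3.02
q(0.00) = 4.51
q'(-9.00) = -204.35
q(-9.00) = 678.88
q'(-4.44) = -59.22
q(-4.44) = 111.61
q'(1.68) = -3.66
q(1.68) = 0.59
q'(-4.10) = -51.95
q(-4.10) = 92.72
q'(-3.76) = -45.17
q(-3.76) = 76.23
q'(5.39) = -47.65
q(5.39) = -76.46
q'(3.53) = -18.27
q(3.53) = -17.44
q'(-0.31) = -4.22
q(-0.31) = 5.62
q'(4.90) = -38.48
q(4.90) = -55.40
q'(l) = -2.13*l^2 + 3.2*l - 3.02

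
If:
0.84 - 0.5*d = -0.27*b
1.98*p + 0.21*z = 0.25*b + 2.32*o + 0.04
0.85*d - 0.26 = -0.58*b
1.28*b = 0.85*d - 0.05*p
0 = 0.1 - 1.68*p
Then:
No Solution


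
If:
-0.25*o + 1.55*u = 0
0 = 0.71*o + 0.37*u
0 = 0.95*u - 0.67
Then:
No Solution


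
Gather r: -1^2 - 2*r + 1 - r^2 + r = -r^2 - r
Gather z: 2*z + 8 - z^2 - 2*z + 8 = 16 - z^2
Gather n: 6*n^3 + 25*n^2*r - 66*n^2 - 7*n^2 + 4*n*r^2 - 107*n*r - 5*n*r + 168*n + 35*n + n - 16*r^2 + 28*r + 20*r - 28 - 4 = 6*n^3 + n^2*(25*r - 73) + n*(4*r^2 - 112*r + 204) - 16*r^2 + 48*r - 32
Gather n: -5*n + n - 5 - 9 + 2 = -4*n - 12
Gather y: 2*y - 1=2*y - 1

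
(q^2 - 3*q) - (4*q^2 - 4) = -3*q^2 - 3*q + 4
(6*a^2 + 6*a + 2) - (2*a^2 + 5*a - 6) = 4*a^2 + a + 8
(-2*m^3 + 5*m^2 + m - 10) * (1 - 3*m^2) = 6*m^5 - 15*m^4 - 5*m^3 + 35*m^2 + m - 10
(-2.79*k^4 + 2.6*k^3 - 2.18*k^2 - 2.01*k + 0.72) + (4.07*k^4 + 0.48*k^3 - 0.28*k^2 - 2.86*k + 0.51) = 1.28*k^4 + 3.08*k^3 - 2.46*k^2 - 4.87*k + 1.23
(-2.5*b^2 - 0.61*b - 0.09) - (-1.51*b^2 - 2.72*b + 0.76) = -0.99*b^2 + 2.11*b - 0.85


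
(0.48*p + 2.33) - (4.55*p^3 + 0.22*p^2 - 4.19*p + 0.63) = -4.55*p^3 - 0.22*p^2 + 4.67*p + 1.7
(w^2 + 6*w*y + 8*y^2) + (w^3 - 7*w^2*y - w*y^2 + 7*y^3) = w^3 - 7*w^2*y + w^2 - w*y^2 + 6*w*y + 7*y^3 + 8*y^2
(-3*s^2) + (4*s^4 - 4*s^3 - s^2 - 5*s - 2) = 4*s^4 - 4*s^3 - 4*s^2 - 5*s - 2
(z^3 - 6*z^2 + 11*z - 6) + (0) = z^3 - 6*z^2 + 11*z - 6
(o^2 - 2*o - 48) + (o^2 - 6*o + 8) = 2*o^2 - 8*o - 40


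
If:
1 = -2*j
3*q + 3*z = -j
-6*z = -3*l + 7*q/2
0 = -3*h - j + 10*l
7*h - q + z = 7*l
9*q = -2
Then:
No Solution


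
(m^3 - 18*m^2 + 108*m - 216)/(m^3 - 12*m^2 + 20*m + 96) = (m^2 - 12*m + 36)/(m^2 - 6*m - 16)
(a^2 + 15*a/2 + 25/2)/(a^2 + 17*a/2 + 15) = (a + 5)/(a + 6)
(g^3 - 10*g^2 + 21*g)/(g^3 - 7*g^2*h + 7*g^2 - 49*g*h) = (g^2 - 10*g + 21)/(g^2 - 7*g*h + 7*g - 49*h)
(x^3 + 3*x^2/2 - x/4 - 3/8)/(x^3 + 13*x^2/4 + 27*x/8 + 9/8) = (4*x^2 - 1)/(4*x^2 + 7*x + 3)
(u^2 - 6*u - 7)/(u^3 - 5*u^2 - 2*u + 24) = (u^2 - 6*u - 7)/(u^3 - 5*u^2 - 2*u + 24)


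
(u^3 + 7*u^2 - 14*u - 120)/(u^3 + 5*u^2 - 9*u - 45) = (u^2 + 2*u - 24)/(u^2 - 9)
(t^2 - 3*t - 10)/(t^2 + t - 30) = (t + 2)/(t + 6)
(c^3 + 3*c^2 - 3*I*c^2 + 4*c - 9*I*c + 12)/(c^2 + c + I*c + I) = (c^2 + c*(3 - 4*I) - 12*I)/(c + 1)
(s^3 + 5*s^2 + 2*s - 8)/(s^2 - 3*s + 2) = (s^2 + 6*s + 8)/(s - 2)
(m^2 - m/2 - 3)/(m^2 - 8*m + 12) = (m + 3/2)/(m - 6)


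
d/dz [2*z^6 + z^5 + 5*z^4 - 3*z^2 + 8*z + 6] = 12*z^5 + 5*z^4 + 20*z^3 - 6*z + 8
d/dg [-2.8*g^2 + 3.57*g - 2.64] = 3.57 - 5.6*g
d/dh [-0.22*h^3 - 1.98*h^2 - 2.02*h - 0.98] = -0.66*h^2 - 3.96*h - 2.02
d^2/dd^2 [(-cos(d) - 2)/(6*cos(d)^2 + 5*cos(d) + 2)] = (81*(1 - cos(2*d))^2*cos(d) + 129*(1 - cos(2*d))^2/2 - 295*cos(d) + 14*cos(2*d) + 81*cos(3*d) - 18*cos(5*d) - 276)/(5*cos(d) + 3*cos(2*d) + 5)^3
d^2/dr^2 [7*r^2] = 14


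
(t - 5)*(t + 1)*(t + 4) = t^3 - 21*t - 20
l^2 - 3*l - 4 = (l - 4)*(l + 1)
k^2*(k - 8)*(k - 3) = k^4 - 11*k^3 + 24*k^2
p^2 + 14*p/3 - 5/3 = (p - 1/3)*(p + 5)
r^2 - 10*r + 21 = (r - 7)*(r - 3)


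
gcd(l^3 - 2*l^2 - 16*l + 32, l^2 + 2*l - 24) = l - 4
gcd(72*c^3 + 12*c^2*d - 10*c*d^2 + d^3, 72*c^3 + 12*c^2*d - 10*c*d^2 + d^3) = 72*c^3 + 12*c^2*d - 10*c*d^2 + d^3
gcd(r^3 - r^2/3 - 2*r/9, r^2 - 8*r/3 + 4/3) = r - 2/3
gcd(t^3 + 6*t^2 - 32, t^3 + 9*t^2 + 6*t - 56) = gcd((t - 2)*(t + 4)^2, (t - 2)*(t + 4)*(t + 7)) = t^2 + 2*t - 8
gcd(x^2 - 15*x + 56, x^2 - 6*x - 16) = x - 8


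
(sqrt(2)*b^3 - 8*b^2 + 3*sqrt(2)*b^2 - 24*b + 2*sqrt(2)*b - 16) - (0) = sqrt(2)*b^3 - 8*b^2 + 3*sqrt(2)*b^2 - 24*b + 2*sqrt(2)*b - 16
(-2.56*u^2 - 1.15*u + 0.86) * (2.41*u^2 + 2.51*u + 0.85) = -6.1696*u^4 - 9.1971*u^3 - 2.9899*u^2 + 1.1811*u + 0.731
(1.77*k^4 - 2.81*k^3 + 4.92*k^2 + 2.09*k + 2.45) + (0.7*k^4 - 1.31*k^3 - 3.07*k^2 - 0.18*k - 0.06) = 2.47*k^4 - 4.12*k^3 + 1.85*k^2 + 1.91*k + 2.39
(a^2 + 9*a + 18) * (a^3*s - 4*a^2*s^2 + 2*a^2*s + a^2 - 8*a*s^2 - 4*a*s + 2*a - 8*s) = a^5*s - 4*a^4*s^2 + 11*a^4*s + a^4 - 44*a^3*s^2 + 32*a^3*s + 11*a^3 - 144*a^2*s^2 - 8*a^2*s + 36*a^2 - 144*a*s^2 - 144*a*s + 36*a - 144*s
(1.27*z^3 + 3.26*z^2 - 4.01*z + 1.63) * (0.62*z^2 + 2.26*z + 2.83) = 0.7874*z^5 + 4.8914*z^4 + 8.4755*z^3 + 1.1738*z^2 - 7.6645*z + 4.6129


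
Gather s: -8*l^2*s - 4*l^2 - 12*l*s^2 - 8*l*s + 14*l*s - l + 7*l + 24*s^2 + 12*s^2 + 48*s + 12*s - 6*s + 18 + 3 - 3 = -4*l^2 + 6*l + s^2*(36 - 12*l) + s*(-8*l^2 + 6*l + 54) + 18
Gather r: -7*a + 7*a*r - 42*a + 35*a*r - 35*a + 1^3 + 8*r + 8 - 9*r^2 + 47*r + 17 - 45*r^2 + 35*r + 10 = -84*a - 54*r^2 + r*(42*a + 90) + 36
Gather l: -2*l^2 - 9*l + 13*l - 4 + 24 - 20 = -2*l^2 + 4*l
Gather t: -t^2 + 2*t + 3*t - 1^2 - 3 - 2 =-t^2 + 5*t - 6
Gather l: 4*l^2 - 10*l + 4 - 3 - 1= 4*l^2 - 10*l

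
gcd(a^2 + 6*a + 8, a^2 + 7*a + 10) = a + 2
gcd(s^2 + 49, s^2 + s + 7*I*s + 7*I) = s + 7*I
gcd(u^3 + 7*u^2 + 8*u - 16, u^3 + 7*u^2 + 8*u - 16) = u^3 + 7*u^2 + 8*u - 16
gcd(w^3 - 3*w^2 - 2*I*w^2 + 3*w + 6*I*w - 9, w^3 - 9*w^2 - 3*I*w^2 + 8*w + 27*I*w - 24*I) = w - 3*I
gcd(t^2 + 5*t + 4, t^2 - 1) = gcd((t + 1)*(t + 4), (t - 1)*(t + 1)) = t + 1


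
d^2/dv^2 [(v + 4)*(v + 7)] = 2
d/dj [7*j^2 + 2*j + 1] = 14*j + 2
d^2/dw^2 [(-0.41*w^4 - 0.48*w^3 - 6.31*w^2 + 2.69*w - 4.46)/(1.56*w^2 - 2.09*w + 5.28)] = (-1.995552*w^6 + 8.020584*w^5 - 31.008054*w^4 + 48.051384*w^3 + 141.34176*w^2 - 125.98344*w - 257.947228)/(3.796416*w^6 - 15.258672*w^5 + 58.990932*w^4 - 112.418801*w^3 + 199.661616*w^2 - 174.797568*w + 147.197952)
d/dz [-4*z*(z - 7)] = 28 - 8*z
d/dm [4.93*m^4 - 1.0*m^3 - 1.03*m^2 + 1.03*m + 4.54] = 19.72*m^3 - 3.0*m^2 - 2.06*m + 1.03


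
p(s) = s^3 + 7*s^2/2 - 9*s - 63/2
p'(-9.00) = 171.00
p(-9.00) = -396.00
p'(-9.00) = 171.00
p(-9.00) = -396.00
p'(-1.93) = -11.34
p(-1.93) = -8.28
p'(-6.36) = 67.83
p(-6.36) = -89.95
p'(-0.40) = -11.32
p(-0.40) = -27.40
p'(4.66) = 88.77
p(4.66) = 103.76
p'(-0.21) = -10.34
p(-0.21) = -29.46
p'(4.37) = 78.88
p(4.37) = 79.46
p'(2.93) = 37.26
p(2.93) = -2.67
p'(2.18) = 20.52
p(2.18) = -24.13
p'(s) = 3*s^2 + 7*s - 9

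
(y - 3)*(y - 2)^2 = y^3 - 7*y^2 + 16*y - 12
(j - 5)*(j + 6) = j^2 + j - 30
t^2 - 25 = (t - 5)*(t + 5)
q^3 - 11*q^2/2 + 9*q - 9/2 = (q - 3)*(q - 3/2)*(q - 1)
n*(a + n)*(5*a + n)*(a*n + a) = 5*a^3*n^2 + 5*a^3*n + 6*a^2*n^3 + 6*a^2*n^2 + a*n^4 + a*n^3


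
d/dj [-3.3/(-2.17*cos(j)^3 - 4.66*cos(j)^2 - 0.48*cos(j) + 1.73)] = (21.483*cos(j)^2 + 30.756*cos(j) + 1.584)*sin(j)/(2.17*cos(j)^3 + 4.66*cos(j)^2 + 0.48*cos(j) - 1.73)^2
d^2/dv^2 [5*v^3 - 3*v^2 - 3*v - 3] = 30*v - 6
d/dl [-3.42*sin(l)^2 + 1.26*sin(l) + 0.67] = (1.26 - 6.84*sin(l))*cos(l)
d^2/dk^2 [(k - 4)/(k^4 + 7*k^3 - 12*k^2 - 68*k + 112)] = 2*(6*k^5 + 40*k^4 - 173*k^3 - 1644*k^2 - 3152*k - 4064)/(k^10 + 25*k^9 + 207*k^8 + 363*k^7 - 3228*k^6 - 11736*k^5 + 20784*k^4 + 95664*k^3 - 100800*k^2 - 288512*k + 351232)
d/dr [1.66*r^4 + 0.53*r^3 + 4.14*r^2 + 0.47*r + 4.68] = 6.64*r^3 + 1.59*r^2 + 8.28*r + 0.47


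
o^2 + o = o*(o + 1)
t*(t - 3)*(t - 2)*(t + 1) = t^4 - 4*t^3 + t^2 + 6*t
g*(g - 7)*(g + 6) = g^3 - g^2 - 42*g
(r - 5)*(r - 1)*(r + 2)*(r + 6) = r^4 + 2*r^3 - 31*r^2 - 32*r + 60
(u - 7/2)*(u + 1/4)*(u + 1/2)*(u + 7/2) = u^4 + 3*u^3/4 - 97*u^2/8 - 147*u/16 - 49/32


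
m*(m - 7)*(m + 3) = m^3 - 4*m^2 - 21*m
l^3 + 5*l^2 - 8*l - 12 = (l - 2)*(l + 1)*(l + 6)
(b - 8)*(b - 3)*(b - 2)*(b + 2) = b^4 - 11*b^3 + 20*b^2 + 44*b - 96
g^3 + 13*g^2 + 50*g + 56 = (g + 2)*(g + 4)*(g + 7)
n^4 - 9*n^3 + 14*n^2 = n^2*(n - 7)*(n - 2)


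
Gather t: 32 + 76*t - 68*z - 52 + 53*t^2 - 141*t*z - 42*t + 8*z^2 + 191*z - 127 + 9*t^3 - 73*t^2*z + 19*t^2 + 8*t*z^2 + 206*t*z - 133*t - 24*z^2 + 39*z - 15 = 9*t^3 + t^2*(72 - 73*z) + t*(8*z^2 + 65*z - 99) - 16*z^2 + 162*z - 162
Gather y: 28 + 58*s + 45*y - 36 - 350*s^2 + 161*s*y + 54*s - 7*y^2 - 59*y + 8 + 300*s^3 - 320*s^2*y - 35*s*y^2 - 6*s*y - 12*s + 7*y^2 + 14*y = 300*s^3 - 350*s^2 - 35*s*y^2 + 100*s + y*(-320*s^2 + 155*s)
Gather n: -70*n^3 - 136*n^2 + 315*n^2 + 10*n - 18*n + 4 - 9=-70*n^3 + 179*n^2 - 8*n - 5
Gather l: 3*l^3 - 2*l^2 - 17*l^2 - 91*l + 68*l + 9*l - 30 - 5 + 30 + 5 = 3*l^3 - 19*l^2 - 14*l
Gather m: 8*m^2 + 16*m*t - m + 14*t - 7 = 8*m^2 + m*(16*t - 1) + 14*t - 7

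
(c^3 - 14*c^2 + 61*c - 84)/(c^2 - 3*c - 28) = (c^2 - 7*c + 12)/(c + 4)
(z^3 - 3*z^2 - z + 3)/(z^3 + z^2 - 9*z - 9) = (z - 1)/(z + 3)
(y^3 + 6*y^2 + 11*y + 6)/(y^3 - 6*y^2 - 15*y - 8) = (y^2 + 5*y + 6)/(y^2 - 7*y - 8)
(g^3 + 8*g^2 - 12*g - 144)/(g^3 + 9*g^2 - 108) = (g - 4)/(g - 3)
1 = 1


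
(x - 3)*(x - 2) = x^2 - 5*x + 6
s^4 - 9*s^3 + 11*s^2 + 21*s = s*(s - 7)*(s - 3)*(s + 1)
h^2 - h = h*(h - 1)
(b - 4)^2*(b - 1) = b^3 - 9*b^2 + 24*b - 16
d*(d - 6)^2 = d^3 - 12*d^2 + 36*d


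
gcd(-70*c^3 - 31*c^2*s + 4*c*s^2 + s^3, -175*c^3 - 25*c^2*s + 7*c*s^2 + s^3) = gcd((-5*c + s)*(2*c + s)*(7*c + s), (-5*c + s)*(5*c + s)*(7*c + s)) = -35*c^2 + 2*c*s + s^2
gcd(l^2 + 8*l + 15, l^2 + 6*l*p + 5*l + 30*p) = l + 5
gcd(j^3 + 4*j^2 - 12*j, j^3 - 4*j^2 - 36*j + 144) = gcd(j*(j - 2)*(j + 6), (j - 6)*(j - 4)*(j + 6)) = j + 6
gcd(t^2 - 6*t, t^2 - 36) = t - 6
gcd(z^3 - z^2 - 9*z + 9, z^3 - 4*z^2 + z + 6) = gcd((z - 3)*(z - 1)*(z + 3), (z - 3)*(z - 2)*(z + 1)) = z - 3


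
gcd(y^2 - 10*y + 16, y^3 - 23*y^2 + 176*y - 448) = y - 8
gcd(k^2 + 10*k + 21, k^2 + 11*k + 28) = k + 7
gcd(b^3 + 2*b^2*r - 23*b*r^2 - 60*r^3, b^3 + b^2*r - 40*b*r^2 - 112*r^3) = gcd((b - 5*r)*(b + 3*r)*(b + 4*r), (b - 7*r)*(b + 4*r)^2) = b + 4*r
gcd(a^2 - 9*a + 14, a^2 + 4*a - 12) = a - 2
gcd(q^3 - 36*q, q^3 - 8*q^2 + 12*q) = q^2 - 6*q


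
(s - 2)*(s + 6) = s^2 + 4*s - 12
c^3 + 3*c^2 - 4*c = c*(c - 1)*(c + 4)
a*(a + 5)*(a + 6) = a^3 + 11*a^2 + 30*a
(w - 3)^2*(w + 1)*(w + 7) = w^4 + 2*w^3 - 32*w^2 + 30*w + 63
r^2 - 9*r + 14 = (r - 7)*(r - 2)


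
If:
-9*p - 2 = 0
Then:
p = -2/9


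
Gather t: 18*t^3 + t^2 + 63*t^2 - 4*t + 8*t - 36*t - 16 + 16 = 18*t^3 + 64*t^2 - 32*t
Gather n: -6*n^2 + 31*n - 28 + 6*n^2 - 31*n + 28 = 0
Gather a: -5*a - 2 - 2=-5*a - 4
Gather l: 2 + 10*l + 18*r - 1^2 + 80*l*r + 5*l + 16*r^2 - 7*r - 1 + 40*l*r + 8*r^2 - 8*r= l*(120*r + 15) + 24*r^2 + 3*r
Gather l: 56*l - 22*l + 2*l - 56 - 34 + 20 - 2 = 36*l - 72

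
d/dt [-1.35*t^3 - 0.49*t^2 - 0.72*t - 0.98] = -4.05*t^2 - 0.98*t - 0.72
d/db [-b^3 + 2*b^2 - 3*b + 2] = -3*b^2 + 4*b - 3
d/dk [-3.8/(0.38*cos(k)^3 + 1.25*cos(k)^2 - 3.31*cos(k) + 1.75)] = (-4.332*cos(k)^2 - 9.5*cos(k) + 12.578)*sin(k)/(0.38*cos(k)^3 + 1.25*cos(k)^2 - 3.31*cos(k) + 1.75)^2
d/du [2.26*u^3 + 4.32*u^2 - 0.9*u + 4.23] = 6.78*u^2 + 8.64*u - 0.9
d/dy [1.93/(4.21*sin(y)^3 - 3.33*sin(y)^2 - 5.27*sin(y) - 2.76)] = (-24.3759*sin(y)^2 + 12.8538*sin(y) + 10.1711)*cos(y)/(-4.21*sin(y)^3 + 3.33*sin(y)^2 + 5.27*sin(y) + 2.76)^2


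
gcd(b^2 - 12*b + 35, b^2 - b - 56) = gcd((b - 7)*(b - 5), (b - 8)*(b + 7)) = 1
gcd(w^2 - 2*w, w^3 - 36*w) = w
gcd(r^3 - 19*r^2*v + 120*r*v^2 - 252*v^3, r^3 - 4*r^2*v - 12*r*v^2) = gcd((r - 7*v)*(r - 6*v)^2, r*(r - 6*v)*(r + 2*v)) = r - 6*v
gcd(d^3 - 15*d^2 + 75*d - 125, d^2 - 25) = d - 5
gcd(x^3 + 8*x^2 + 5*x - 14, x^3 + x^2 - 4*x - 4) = x + 2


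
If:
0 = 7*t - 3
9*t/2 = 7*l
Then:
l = 27/98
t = 3/7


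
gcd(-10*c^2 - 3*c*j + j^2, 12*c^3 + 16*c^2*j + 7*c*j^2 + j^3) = 2*c + j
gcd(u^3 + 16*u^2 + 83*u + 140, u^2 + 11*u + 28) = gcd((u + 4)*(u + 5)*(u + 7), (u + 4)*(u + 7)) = u^2 + 11*u + 28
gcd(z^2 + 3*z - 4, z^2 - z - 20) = z + 4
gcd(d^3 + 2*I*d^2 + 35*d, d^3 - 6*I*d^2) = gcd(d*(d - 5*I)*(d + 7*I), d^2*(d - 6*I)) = d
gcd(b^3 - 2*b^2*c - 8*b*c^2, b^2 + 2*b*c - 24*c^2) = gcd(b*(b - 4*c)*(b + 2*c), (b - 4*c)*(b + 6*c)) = b - 4*c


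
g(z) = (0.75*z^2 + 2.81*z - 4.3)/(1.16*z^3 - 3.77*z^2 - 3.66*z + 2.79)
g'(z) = (1.5*z + 2.81)/(1.16*z^3 - 3.77*z^2 - 3.66*z + 2.79) + (-3.48*z^2 + 7.54*z + 3.66)*(0.75*z^2 + 2.81*z - 4.3)/(1.16*z^3 - 3.77*z^2 - 3.66*z + 2.79)^2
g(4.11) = 4.33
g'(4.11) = -20.78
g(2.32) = -0.54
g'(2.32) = -0.43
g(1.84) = -0.36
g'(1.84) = -0.37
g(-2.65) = 0.18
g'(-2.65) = 0.24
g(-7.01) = -0.02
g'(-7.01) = 0.00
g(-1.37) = 2.99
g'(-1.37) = 17.18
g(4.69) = 1.13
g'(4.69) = -1.46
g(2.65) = -0.71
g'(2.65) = -0.62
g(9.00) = 0.16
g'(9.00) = -0.03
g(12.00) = 0.10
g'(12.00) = -0.01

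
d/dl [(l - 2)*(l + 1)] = 2*l - 1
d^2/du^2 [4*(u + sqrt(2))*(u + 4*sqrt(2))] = 8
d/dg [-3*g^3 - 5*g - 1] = -9*g^2 - 5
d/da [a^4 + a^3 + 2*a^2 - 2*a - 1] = 4*a^3 + 3*a^2 + 4*a - 2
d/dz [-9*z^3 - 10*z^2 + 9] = z*(-27*z - 20)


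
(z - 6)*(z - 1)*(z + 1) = z^3 - 6*z^2 - z + 6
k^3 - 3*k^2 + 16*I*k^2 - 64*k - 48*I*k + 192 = (k - 3)*(k + 8*I)^2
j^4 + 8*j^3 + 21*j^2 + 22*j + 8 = (j + 1)^2*(j + 2)*(j + 4)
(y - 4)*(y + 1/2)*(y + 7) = y^3 + 7*y^2/2 - 53*y/2 - 14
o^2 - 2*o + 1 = (o - 1)^2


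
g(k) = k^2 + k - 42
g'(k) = 2*k + 1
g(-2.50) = -38.25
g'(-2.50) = -4.00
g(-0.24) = -42.18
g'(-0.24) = 0.52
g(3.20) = -28.56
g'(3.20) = 7.40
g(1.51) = -38.21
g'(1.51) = 4.02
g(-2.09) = -39.72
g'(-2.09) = -3.18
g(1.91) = -36.44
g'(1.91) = 4.82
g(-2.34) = -38.86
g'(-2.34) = -3.68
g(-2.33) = -38.90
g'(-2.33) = -3.66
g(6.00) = 0.00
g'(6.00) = 13.00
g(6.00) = 0.00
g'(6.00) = 13.00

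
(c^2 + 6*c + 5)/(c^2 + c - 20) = (c + 1)/(c - 4)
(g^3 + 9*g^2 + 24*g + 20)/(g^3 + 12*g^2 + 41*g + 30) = (g^2 + 4*g + 4)/(g^2 + 7*g + 6)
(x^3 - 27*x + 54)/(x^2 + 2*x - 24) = (x^2 - 6*x + 9)/(x - 4)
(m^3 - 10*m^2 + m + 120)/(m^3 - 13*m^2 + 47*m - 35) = (m^2 - 5*m - 24)/(m^2 - 8*m + 7)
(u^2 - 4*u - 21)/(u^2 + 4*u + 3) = (u - 7)/(u + 1)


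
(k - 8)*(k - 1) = k^2 - 9*k + 8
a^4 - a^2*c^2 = a^2*(a - c)*(a + c)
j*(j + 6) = j^2 + 6*j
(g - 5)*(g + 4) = g^2 - g - 20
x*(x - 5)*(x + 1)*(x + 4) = x^4 - 21*x^2 - 20*x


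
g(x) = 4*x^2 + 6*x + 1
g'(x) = 8*x + 6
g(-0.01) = 0.94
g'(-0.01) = 5.92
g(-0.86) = -1.20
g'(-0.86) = -0.88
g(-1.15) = -0.61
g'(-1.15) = -3.20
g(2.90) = 52.04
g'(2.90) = 29.20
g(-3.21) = 22.96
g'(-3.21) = -19.68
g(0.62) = 6.26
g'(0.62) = 10.96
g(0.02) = 1.12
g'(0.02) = 6.16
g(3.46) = 69.65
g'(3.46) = 33.68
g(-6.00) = 109.00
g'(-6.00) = -42.00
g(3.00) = 55.00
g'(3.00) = 30.00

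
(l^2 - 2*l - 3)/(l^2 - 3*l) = (l + 1)/l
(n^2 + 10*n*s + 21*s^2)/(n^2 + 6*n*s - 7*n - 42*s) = (n^2 + 10*n*s + 21*s^2)/(n^2 + 6*n*s - 7*n - 42*s)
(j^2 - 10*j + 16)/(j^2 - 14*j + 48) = (j - 2)/(j - 6)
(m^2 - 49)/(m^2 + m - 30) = (m^2 - 49)/(m^2 + m - 30)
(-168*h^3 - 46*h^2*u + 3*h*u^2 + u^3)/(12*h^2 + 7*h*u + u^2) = (-42*h^2 - h*u + u^2)/(3*h + u)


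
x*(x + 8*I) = x^2 + 8*I*x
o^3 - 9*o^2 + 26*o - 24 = (o - 4)*(o - 3)*(o - 2)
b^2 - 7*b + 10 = (b - 5)*(b - 2)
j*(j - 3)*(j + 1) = j^3 - 2*j^2 - 3*j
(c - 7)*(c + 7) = c^2 - 49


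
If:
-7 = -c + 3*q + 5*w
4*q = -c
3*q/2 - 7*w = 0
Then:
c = 392/113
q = -98/113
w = -21/113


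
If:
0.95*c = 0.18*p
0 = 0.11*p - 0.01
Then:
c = 0.02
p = 0.09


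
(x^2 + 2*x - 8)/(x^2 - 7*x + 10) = (x + 4)/(x - 5)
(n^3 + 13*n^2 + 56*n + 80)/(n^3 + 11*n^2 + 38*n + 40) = (n + 4)/(n + 2)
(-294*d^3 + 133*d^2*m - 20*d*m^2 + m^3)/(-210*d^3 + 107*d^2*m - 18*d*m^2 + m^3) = (7*d - m)/(5*d - m)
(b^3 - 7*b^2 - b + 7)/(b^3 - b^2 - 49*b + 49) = (b + 1)/(b + 7)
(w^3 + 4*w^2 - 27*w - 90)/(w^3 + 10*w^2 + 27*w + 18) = (w - 5)/(w + 1)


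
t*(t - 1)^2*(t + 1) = t^4 - t^3 - t^2 + t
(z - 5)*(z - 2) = z^2 - 7*z + 10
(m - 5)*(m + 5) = m^2 - 25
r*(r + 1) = r^2 + r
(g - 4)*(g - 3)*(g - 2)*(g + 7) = g^4 - 2*g^3 - 37*g^2 + 158*g - 168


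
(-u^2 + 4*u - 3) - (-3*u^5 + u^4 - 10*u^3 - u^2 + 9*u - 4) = 3*u^5 - u^4 + 10*u^3 - 5*u + 1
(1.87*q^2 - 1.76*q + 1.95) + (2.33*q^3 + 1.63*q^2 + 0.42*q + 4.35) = 2.33*q^3 + 3.5*q^2 - 1.34*q + 6.3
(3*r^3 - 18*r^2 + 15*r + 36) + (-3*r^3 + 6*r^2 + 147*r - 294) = -12*r^2 + 162*r - 258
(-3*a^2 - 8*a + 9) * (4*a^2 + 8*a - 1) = -12*a^4 - 56*a^3 - 25*a^2 + 80*a - 9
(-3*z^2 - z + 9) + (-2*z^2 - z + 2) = -5*z^2 - 2*z + 11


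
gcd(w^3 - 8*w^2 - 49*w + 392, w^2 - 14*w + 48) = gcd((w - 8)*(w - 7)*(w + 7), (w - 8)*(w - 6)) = w - 8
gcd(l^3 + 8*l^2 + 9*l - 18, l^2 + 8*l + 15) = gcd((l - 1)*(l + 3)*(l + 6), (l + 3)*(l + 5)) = l + 3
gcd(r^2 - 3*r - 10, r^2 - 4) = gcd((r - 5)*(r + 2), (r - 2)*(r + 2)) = r + 2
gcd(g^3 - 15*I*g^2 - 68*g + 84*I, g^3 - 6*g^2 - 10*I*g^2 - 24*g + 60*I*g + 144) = g - 6*I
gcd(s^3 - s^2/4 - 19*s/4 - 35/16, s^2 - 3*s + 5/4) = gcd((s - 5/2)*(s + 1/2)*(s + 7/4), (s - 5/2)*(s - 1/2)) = s - 5/2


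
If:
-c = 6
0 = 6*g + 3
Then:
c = -6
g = -1/2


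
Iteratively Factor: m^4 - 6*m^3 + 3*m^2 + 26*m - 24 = (m - 1)*(m^3 - 5*m^2 - 2*m + 24) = (m - 1)*(m + 2)*(m^2 - 7*m + 12) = (m - 3)*(m - 1)*(m + 2)*(m - 4)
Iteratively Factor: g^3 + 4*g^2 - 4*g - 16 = (g + 4)*(g^2 - 4) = (g - 2)*(g + 4)*(g + 2)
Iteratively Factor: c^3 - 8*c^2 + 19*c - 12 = (c - 4)*(c^2 - 4*c + 3) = (c - 4)*(c - 3)*(c - 1)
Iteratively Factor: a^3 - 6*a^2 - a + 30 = (a - 5)*(a^2 - a - 6) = (a - 5)*(a + 2)*(a - 3)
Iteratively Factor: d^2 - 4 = (d - 2)*(d + 2)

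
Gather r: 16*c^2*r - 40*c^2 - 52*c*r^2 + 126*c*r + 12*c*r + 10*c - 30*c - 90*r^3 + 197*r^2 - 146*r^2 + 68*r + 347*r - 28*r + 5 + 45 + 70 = -40*c^2 - 20*c - 90*r^3 + r^2*(51 - 52*c) + r*(16*c^2 + 138*c + 387) + 120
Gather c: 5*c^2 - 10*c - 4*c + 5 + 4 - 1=5*c^2 - 14*c + 8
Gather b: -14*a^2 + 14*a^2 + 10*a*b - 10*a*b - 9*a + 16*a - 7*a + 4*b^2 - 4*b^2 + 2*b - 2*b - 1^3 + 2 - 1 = 0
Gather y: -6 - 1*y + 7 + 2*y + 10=y + 11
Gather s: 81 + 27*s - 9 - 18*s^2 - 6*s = -18*s^2 + 21*s + 72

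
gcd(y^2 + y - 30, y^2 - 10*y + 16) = 1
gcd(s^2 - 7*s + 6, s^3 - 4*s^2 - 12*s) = s - 6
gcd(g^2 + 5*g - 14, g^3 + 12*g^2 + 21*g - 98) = g^2 + 5*g - 14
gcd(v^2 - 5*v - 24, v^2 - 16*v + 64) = v - 8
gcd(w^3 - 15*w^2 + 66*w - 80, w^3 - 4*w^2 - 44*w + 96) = w^2 - 10*w + 16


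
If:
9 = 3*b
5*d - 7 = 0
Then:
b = 3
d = 7/5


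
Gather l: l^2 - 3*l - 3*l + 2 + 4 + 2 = l^2 - 6*l + 8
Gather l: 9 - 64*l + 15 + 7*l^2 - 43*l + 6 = 7*l^2 - 107*l + 30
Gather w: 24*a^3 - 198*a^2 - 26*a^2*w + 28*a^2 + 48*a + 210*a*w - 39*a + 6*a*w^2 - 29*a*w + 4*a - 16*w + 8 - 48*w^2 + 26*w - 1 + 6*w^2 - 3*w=24*a^3 - 170*a^2 + 13*a + w^2*(6*a - 42) + w*(-26*a^2 + 181*a + 7) + 7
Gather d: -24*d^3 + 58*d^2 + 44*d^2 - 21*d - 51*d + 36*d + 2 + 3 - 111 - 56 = -24*d^3 + 102*d^2 - 36*d - 162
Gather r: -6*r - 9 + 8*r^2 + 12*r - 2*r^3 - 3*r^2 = -2*r^3 + 5*r^2 + 6*r - 9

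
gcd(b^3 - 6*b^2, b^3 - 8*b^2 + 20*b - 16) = 1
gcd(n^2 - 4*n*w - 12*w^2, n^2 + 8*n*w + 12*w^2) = n + 2*w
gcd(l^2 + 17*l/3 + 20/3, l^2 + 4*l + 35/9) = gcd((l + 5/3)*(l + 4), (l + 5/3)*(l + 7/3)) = l + 5/3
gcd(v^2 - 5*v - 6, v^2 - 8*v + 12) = v - 6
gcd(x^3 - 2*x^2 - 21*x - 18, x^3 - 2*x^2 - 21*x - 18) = x^3 - 2*x^2 - 21*x - 18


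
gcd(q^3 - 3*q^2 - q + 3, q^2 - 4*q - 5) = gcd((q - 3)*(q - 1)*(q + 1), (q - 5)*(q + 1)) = q + 1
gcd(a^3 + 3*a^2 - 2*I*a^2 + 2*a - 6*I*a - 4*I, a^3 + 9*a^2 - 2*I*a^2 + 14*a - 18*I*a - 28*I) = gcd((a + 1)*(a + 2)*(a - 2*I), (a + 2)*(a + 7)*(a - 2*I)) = a^2 + a*(2 - 2*I) - 4*I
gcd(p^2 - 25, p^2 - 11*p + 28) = 1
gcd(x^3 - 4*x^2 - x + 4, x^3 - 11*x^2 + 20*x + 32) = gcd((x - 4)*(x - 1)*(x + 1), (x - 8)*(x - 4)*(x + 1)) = x^2 - 3*x - 4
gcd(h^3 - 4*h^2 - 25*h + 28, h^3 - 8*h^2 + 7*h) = h^2 - 8*h + 7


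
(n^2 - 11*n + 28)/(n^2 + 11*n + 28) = (n^2 - 11*n + 28)/(n^2 + 11*n + 28)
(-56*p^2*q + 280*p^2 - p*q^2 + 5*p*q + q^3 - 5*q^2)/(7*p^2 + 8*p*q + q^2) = (-8*p*q + 40*p + q^2 - 5*q)/(p + q)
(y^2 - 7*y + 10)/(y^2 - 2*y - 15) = (y - 2)/(y + 3)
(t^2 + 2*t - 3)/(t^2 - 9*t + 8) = (t + 3)/(t - 8)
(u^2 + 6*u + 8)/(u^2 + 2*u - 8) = (u + 2)/(u - 2)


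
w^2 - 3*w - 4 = (w - 4)*(w + 1)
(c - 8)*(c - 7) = c^2 - 15*c + 56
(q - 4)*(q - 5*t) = q^2 - 5*q*t - 4*q + 20*t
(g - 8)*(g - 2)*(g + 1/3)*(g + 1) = g^4 - 26*g^3/3 + 3*g^2 + 18*g + 16/3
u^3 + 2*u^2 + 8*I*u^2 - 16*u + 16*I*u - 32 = (u + 2)*(u + 4*I)^2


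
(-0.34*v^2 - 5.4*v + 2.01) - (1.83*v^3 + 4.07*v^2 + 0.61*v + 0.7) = -1.83*v^3 - 4.41*v^2 - 6.01*v + 1.31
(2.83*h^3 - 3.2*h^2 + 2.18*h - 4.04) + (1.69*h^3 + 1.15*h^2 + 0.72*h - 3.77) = 4.52*h^3 - 2.05*h^2 + 2.9*h - 7.81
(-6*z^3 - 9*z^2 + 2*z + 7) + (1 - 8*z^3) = -14*z^3 - 9*z^2 + 2*z + 8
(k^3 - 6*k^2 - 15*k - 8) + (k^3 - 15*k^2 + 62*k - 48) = 2*k^3 - 21*k^2 + 47*k - 56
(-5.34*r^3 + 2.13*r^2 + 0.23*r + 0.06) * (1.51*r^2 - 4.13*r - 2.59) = -8.0634*r^5 + 25.2705*r^4 + 5.381*r^3 - 6.376*r^2 - 0.8435*r - 0.1554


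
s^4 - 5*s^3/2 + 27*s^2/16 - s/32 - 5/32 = (s - 5/4)*(s - 1)*(s - 1/2)*(s + 1/4)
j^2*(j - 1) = j^3 - j^2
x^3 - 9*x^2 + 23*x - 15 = (x - 5)*(x - 3)*(x - 1)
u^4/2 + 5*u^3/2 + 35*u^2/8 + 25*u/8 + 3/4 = (u/2 + 1)*(u + 1/2)*(u + 1)*(u + 3/2)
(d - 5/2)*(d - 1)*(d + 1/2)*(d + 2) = d^4 - d^3 - 21*d^2/4 + 11*d/4 + 5/2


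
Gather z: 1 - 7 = -6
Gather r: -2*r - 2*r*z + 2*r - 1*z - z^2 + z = -2*r*z - z^2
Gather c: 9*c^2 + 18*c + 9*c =9*c^2 + 27*c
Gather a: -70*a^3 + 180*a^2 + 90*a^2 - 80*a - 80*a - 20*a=-70*a^3 + 270*a^2 - 180*a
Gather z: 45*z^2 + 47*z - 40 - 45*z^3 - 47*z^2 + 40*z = -45*z^3 - 2*z^2 + 87*z - 40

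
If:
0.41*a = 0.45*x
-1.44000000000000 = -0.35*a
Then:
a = 4.11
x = 3.75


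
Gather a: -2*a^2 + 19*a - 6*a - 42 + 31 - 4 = -2*a^2 + 13*a - 15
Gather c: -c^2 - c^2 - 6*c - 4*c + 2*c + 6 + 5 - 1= -2*c^2 - 8*c + 10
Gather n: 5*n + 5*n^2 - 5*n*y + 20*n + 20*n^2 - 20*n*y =25*n^2 + n*(25 - 25*y)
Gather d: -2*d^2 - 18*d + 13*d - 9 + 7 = -2*d^2 - 5*d - 2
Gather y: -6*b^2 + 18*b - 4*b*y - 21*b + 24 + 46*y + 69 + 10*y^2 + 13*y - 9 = -6*b^2 - 3*b + 10*y^2 + y*(59 - 4*b) + 84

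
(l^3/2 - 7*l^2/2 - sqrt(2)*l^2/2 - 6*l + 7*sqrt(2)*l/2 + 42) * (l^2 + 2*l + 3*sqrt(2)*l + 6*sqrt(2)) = l^5/2 - 5*l^4/2 + sqrt(2)*l^4 - 16*l^3 - 5*sqrt(2)*l^3 - 32*sqrt(2)*l^2 + 45*l^2 + 126*l + 90*sqrt(2)*l + 252*sqrt(2)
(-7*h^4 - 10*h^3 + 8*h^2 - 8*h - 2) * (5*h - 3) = -35*h^5 - 29*h^4 + 70*h^3 - 64*h^2 + 14*h + 6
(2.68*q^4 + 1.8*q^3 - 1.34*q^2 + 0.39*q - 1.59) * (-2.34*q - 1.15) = -6.2712*q^5 - 7.294*q^4 + 1.0656*q^3 + 0.6284*q^2 + 3.2721*q + 1.8285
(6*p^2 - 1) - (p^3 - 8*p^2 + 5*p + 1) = -p^3 + 14*p^2 - 5*p - 2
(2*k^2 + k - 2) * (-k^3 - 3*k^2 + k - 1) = -2*k^5 - 7*k^4 + k^3 + 5*k^2 - 3*k + 2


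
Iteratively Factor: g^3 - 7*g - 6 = (g - 3)*(g^2 + 3*g + 2) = (g - 3)*(g + 1)*(g + 2)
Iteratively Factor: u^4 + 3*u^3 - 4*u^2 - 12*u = (u - 2)*(u^3 + 5*u^2 + 6*u) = (u - 2)*(u + 3)*(u^2 + 2*u) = u*(u - 2)*(u + 3)*(u + 2)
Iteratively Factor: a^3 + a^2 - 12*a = (a - 3)*(a^2 + 4*a) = a*(a - 3)*(a + 4)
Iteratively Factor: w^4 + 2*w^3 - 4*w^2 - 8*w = (w)*(w^3 + 2*w^2 - 4*w - 8) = w*(w + 2)*(w^2 - 4) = w*(w - 2)*(w + 2)*(w + 2)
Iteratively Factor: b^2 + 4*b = (b)*(b + 4)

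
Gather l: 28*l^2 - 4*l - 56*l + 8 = 28*l^2 - 60*l + 8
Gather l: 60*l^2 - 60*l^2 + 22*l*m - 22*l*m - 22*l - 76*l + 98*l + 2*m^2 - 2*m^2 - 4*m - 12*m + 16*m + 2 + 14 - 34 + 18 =0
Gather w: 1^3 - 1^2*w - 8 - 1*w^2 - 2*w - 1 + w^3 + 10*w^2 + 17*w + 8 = w^3 + 9*w^2 + 14*w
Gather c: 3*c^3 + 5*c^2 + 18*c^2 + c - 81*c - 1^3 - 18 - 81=3*c^3 + 23*c^2 - 80*c - 100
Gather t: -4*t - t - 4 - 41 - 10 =-5*t - 55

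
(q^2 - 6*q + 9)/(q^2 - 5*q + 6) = (q - 3)/(q - 2)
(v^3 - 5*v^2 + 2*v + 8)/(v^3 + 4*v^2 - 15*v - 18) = (v^2 - 6*v + 8)/(v^2 + 3*v - 18)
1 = 1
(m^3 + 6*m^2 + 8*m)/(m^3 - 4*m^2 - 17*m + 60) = m*(m + 2)/(m^2 - 8*m + 15)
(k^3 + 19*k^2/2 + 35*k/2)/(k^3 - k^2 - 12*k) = (k^2 + 19*k/2 + 35/2)/(k^2 - k - 12)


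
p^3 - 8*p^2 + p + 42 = (p - 7)*(p - 3)*(p + 2)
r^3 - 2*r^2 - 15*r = r*(r - 5)*(r + 3)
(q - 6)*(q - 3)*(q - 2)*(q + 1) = q^4 - 10*q^3 + 25*q^2 - 36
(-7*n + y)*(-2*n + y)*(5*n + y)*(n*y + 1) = 70*n^4*y - 31*n^3*y^2 + 70*n^3 - 4*n^2*y^3 - 31*n^2*y + n*y^4 - 4*n*y^2 + y^3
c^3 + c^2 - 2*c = c*(c - 1)*(c + 2)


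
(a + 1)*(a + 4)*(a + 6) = a^3 + 11*a^2 + 34*a + 24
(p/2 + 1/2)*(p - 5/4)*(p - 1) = p^3/2 - 5*p^2/8 - p/2 + 5/8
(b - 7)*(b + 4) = b^2 - 3*b - 28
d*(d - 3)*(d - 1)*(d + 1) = d^4 - 3*d^3 - d^2 + 3*d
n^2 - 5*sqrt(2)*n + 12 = (n - 3*sqrt(2))*(n - 2*sqrt(2))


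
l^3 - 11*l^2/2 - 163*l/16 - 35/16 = (l - 7)*(l + 1/4)*(l + 5/4)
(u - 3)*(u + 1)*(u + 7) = u^3 + 5*u^2 - 17*u - 21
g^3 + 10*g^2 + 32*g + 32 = (g + 2)*(g + 4)^2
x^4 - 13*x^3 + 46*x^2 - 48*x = x*(x - 8)*(x - 3)*(x - 2)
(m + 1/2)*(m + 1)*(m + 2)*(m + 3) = m^4 + 13*m^3/2 + 14*m^2 + 23*m/2 + 3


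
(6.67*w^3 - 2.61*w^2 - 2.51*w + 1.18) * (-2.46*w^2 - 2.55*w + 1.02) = -16.4082*w^5 - 10.5879*w^4 + 19.6335*w^3 + 0.8355*w^2 - 5.5692*w + 1.2036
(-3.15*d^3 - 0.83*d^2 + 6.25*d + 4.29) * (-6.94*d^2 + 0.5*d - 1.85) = 21.861*d^5 + 4.1852*d^4 - 37.9625*d^3 - 25.1121*d^2 - 9.4175*d - 7.9365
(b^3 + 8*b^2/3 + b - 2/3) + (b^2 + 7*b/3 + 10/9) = b^3 + 11*b^2/3 + 10*b/3 + 4/9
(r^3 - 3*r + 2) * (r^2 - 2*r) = r^5 - 2*r^4 - 3*r^3 + 8*r^2 - 4*r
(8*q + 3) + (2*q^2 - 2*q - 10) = 2*q^2 + 6*q - 7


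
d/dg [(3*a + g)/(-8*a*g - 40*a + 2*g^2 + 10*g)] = (-4*a*g - 20*a + g^2 + 5*g - (3*a + g)*(-4*a + 2*g + 5))/(2*(4*a*g + 20*a - g^2 - 5*g)^2)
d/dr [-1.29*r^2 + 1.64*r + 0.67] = 1.64 - 2.58*r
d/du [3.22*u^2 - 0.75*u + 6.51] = 6.44*u - 0.75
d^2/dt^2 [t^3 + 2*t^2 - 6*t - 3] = 6*t + 4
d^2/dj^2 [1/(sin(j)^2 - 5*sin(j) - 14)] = (-4*sin(j)^4 + 15*sin(j)^3 - 75*sin(j)^2 + 40*sin(j) + 78)/((sin(j) - 7)^3*(sin(j) + 2)^3)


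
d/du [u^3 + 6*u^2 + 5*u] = 3*u^2 + 12*u + 5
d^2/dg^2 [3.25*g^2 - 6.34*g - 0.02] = 6.50000000000000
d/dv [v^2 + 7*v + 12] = 2*v + 7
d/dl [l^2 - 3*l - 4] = 2*l - 3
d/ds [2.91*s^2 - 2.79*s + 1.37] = 5.82*s - 2.79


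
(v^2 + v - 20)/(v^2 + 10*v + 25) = (v - 4)/(v + 5)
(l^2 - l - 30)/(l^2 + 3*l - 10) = (l - 6)/(l - 2)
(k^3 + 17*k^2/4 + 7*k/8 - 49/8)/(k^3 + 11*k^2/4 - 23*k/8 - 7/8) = (4*k + 7)/(4*k + 1)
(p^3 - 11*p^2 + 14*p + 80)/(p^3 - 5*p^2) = 1 - 6/p - 16/p^2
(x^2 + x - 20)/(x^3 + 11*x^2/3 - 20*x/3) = 3*(x - 4)/(x*(3*x - 4))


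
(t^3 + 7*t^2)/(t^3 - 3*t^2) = (t + 7)/(t - 3)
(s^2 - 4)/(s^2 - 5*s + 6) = (s + 2)/(s - 3)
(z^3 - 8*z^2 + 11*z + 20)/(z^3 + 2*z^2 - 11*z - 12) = (z^2 - 9*z + 20)/(z^2 + z - 12)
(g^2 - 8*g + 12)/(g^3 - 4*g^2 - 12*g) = (g - 2)/(g*(g + 2))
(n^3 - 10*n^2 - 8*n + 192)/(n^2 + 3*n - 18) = (n^3 - 10*n^2 - 8*n + 192)/(n^2 + 3*n - 18)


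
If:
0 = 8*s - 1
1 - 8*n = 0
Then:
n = 1/8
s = 1/8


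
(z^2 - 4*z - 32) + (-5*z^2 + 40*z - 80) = -4*z^2 + 36*z - 112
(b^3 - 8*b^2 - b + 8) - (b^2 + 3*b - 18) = b^3 - 9*b^2 - 4*b + 26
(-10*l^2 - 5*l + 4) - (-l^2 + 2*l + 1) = -9*l^2 - 7*l + 3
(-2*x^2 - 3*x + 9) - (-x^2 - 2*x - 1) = -x^2 - x + 10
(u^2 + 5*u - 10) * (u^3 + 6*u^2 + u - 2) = u^5 + 11*u^4 + 21*u^3 - 57*u^2 - 20*u + 20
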